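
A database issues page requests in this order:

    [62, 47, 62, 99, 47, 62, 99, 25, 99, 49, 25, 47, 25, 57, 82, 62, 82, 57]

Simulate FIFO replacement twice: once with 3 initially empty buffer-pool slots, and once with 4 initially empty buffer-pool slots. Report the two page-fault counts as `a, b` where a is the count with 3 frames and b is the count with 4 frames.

3 frames: F F . F . . . F . F . F . F F F . . → 9 faults.
4 frames: F F . F . . . F . F . . . F F F . . → 8 faults.
8 < 9: adding a frame reduced faults, as is typical.

9, 8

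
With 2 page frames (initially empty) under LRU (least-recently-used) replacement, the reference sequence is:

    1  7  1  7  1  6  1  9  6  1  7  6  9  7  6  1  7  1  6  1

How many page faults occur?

14

1 → miss, frames (1)
7 → miss, frames (1 7)
1 → hit
7 → hit
1 → hit
6 → miss, evict 7, frames (1 6)
1 → hit
9 → miss, evict 6, frames (1 9)
6 → miss, evict 1, frames (9 6)
1 → miss, evict 9, frames (6 1)
7 → miss, evict 6, frames (1 7)
6 → miss, evict 1, frames (7 6)
9 → miss, evict 7, frames (6 9)
7 → miss, evict 6, frames (9 7)
6 → miss, evict 9, frames (7 6)
1 → miss, evict 7, frames (6 1)
7 → miss, evict 6, frames (1 7)
1 → hit
6 → miss, evict 7, frames (1 6)
1 → hit
Page faults: 14.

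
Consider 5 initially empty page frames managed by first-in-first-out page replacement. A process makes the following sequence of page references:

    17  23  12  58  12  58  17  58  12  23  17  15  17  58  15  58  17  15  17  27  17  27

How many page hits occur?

15

17: fault, frames (17)
23: fault, frames (17 23)
12: fault, frames (17 23 12)
58: fault, frames (17 23 12 58)
12: hit
58: hit
17: hit
58: hit
12: hit
23: hit
17: hit
15: fault, frames (17 23 12 58 15)
17: hit
58: hit
15: hit
58: hit
17: hit
15: hit
17: hit
27: fault, evict 17, frames (23 12 58 15 27)
17: fault, evict 23, frames (12 58 15 27 17)
27: hit
Hits: 15.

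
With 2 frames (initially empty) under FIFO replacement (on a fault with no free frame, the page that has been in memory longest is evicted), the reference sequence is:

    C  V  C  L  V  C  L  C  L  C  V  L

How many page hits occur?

6

C → fault, frames [C]
V → fault, frames [C, V]
C → hit
L → fault, evict C, frames [V, L]
V → hit
C → fault, evict V, frames [L, C]
L → hit
C → hit
L → hit
C → hit
V → fault, evict L, frames [C, V]
L → fault, evict C, frames [V, L]
Hits: 6.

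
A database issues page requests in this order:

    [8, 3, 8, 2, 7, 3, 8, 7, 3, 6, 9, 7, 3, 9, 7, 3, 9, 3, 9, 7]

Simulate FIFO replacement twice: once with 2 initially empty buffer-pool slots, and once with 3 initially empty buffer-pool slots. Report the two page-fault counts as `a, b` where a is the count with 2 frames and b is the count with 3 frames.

2 frames: F F . F F F F F F F F F F F F F F . . F → 17 faults.
3 frames: F F . F F . F . F F F F F . . . . . . . → 10 faults.
10 < 17: adding a frame reduced faults, as is typical.

17, 10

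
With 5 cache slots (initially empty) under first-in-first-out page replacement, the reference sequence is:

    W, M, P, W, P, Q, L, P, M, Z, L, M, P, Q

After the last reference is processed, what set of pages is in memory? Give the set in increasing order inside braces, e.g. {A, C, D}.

{L, M, P, Q, Z}

W → miss, frames (W)
M → miss, frames (W M)
P → miss, frames (W M P)
W → hit
P → hit
Q → miss, frames (W M P Q)
L → miss, frames (W M P Q L)
P → hit
M → hit
Z → miss, evict W, frames (M P Q L Z)
L → hit
M → hit
P → hit
Q → hit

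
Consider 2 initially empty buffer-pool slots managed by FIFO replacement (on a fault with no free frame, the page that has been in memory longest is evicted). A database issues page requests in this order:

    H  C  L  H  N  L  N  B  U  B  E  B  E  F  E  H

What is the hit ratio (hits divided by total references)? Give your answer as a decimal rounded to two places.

H: miss, frames (H)
C: miss, frames (H C)
L: miss, evict H, frames (C L)
H: miss, evict C, frames (L H)
N: miss, evict L, frames (H N)
L: miss, evict H, frames (N L)
N: hit
B: miss, evict N, frames (L B)
U: miss, evict L, frames (B U)
B: hit
E: miss, evict B, frames (U E)
B: miss, evict U, frames (E B)
E: hit
F: miss, evict E, frames (B F)
E: miss, evict B, frames (F E)
H: miss, evict F, frames (E H)
Hits: 3 of 16 references → 3/16 = 0.1875.

0.19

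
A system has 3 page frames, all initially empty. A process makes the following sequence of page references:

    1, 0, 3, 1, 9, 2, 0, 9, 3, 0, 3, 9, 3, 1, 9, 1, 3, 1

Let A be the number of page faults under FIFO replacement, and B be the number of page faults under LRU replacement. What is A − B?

1

Under FIFO: F F F . F F F . F . . F . F . . . . → 9 faults.
Under LRU: F F F . F F F . F . . . . F . . . . → 8 faults.
A − B = 9 − 8 = 1.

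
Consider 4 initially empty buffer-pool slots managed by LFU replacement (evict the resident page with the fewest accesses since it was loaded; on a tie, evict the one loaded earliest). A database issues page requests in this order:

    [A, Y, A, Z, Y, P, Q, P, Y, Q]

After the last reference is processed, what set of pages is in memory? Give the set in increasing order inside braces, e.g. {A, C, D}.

{A, P, Q, Y}

A → fault, frames {A}
Y → fault, frames {A,Y}
A → hit
Z → fault, frames {A,Y,Z}
Y → hit
P → fault, frames {A,Y,Z,P}
Q → fault, evict Z, frames {A,Y,P,Q}
P → hit
Y → hit
Q → hit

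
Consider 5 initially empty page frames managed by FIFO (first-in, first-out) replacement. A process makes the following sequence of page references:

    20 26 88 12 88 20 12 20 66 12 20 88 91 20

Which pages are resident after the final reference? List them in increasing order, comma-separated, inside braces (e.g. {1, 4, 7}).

20 -> miss, frames [20]
26 -> miss, frames [20, 26]
88 -> miss, frames [20, 26, 88]
12 -> miss, frames [20, 26, 88, 12]
88 -> hit
20 -> hit
12 -> hit
20 -> hit
66 -> miss, frames [20, 26, 88, 12, 66]
12 -> hit
20 -> hit
88 -> hit
91 -> miss, evict 20, frames [26, 88, 12, 66, 91]
20 -> miss, evict 26, frames [88, 12, 66, 91, 20]

{12, 20, 66, 88, 91}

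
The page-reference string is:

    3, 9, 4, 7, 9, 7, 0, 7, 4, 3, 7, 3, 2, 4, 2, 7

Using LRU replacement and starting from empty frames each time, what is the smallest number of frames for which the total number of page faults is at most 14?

f=1: 16 faults
f=2: 12 faults
f=3: 10 faults
f=4: 7 faults
f=5: 6 faults
f=6: 6 faults
Smallest f with faults ≤ 14 is 2.

2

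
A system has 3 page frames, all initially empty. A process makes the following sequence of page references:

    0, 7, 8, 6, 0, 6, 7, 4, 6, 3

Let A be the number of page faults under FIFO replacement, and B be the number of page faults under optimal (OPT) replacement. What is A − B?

3

Under FIFO: F F F F F . F F F F → 9 faults.
Under OPT: F F F F . . . F . F → 6 faults.
A − B = 9 − 6 = 3.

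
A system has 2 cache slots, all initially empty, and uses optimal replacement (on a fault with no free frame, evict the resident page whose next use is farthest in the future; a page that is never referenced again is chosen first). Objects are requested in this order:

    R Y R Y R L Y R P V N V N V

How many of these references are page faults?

R → fault, frames [R]
Y → fault, frames [R, Y]
R → hit
Y → hit
R → hit
L → fault, evict R, frames [Y, L]
Y → hit
R → fault, evict L, frames [Y, R]
P → fault, evict R, frames [Y, P]
V → fault, evict P, frames [Y, V]
N → fault, evict Y, frames [V, N]
V → hit
N → hit
V → hit
Page faults: 7.

7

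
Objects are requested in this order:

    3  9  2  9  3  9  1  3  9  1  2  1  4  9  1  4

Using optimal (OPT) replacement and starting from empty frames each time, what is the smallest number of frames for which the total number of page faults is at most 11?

2

f=1: 16 faults
f=2: 10 faults
f=3: 6 faults
f=4: 5 faults
f=5: 5 faults
Smallest f with faults ≤ 11 is 2.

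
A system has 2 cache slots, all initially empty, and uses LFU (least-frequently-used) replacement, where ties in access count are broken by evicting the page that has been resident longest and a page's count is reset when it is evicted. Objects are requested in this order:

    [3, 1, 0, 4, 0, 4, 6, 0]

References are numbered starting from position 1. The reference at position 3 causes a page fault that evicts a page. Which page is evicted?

3

pos 1: 3 -> fault, frames [3]
pos 2: 1 -> fault, frames [3, 1]
pos 3: 0 -> fault, evict 3, frames [1, 0]
At position 3, page 3 is evicted.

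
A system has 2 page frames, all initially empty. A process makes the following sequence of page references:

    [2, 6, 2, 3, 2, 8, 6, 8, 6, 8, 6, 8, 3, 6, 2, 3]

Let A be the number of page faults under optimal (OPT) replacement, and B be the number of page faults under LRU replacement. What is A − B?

-2

Under OPT: F F . F . F F . . . . . F . F . → 7 faults.
Under LRU: F F . F . F F . . . . . F F F F → 9 faults.
A − B = 7 − 9 = -2.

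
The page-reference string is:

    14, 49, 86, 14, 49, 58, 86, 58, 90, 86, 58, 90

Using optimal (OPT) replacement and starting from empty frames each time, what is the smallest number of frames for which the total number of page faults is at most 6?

3

f=1: 12 faults
f=2: 7 faults
f=3: 5 faults
f=4: 5 faults
f=5: 5 faults
Smallest f with faults ≤ 6 is 3.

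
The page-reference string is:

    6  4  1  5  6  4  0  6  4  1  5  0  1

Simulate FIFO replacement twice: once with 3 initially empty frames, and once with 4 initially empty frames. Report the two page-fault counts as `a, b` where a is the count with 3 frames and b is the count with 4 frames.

3 frames: F F F F F F F . . F F . . → 9 faults.
4 frames: F F F F . . F F F F F F . → 10 faults.
10 > 9: adding a frame increased faults — Belady's anomaly.

9, 10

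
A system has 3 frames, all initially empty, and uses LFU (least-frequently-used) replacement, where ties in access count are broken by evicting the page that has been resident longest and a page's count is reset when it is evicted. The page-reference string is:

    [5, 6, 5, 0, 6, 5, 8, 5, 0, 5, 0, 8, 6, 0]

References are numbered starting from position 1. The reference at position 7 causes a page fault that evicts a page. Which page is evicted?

pos 1: 5 → fault, frames [5]
pos 2: 6 → fault, frames [5, 6]
pos 3: 5 → hit
pos 4: 0 → fault, frames [5, 6, 0]
pos 5: 6 → hit
pos 6: 5 → hit
pos 7: 8 → fault, evict 0, frames [5, 6, 8]
At position 7, page 0 is evicted.

0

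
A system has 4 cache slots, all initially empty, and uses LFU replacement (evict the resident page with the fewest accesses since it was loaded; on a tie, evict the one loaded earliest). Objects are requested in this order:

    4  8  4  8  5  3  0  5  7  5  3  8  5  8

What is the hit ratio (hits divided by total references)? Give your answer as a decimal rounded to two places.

0.43

4 → fault, frames {4}
8 → fault, frames {4,8}
4 → hit
8 → hit
5 → fault, frames {4,8,5}
3 → fault, frames {4,8,5,3}
0 → fault, evict 5, frames {4,8,3,0}
5 → fault, evict 3, frames {4,8,0,5}
7 → fault, evict 0, frames {4,8,5,7}
5 → hit
3 → fault, evict 7, frames {4,8,5,3}
8 → hit
5 → hit
8 → hit
Hits: 6 of 14 references → 6/14 = 0.4286.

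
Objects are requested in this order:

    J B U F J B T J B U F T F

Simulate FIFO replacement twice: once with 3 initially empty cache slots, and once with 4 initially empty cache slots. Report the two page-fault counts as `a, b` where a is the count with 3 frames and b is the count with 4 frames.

9, 10

3 frames: F F F F F F F . . F F . . → 9 faults.
4 frames: F F F F . . F F F F F F . → 10 faults.
10 > 9: adding a frame increased faults — Belady's anomaly.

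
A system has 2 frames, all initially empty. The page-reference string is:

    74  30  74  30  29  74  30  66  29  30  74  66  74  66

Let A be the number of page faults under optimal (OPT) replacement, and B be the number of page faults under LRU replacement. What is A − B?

Under OPT: F F . . F . F F . F F . . . → 7 faults.
Under LRU: F F . . F F F F F F F F . . → 10 faults.
A − B = 7 − 10 = -3.

-3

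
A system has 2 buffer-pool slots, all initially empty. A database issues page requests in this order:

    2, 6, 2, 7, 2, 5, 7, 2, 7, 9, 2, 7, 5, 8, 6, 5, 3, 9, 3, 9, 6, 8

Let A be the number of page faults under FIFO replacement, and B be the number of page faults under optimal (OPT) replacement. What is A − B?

3

Under FIFO: F F . F F F F F . F . F F F F F F F . . F F → 17 faults.
Under OPT: F F . F . F . F . F . F F F F . F F . . F F → 14 faults.
A − B = 17 − 14 = 3.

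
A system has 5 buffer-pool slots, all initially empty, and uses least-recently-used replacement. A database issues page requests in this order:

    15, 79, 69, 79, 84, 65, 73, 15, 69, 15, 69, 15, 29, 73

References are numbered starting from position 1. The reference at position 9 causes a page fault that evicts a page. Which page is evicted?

pos 1: 15 → fault, frames {15}
pos 2: 79 → fault, frames {15,79}
pos 3: 69 → fault, frames {15,79,69}
pos 4: 79 → hit
pos 5: 84 → fault, frames {15,69,79,84}
pos 6: 65 → fault, frames {15,69,79,84,65}
pos 7: 73 → fault, evict 15, frames {69,79,84,65,73}
pos 8: 15 → fault, evict 69, frames {79,84,65,73,15}
pos 9: 69 → fault, evict 79, frames {84,65,73,15,69}
At position 9, page 79 is evicted.

79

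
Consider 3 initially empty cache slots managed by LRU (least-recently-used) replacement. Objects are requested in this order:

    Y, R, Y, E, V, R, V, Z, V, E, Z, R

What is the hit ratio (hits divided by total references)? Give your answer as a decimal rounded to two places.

Y: fault, frames (Y)
R: fault, frames (Y R)
Y: hit
E: fault, frames (R Y E)
V: fault, evict R, frames (Y E V)
R: fault, evict Y, frames (E V R)
V: hit
Z: fault, evict E, frames (R V Z)
V: hit
E: fault, evict R, frames (Z V E)
Z: hit
R: fault, evict V, frames (E Z R)
Hits: 4 of 12 references → 4/12 = 0.3333.

0.33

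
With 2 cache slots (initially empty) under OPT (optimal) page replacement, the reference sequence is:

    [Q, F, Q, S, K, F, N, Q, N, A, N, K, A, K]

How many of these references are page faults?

Q -> fault, frames (Q)
F -> fault, frames (Q F)
Q -> hit
S -> fault, evict Q, frames (F S)
K -> fault, evict S, frames (F K)
F -> hit
N -> fault, evict F, frames (K N)
Q -> fault, evict K, frames (N Q)
N -> hit
A -> fault, evict Q, frames (N A)
N -> hit
K -> fault, evict N, frames (A K)
A -> hit
K -> hit
Page faults: 8.

8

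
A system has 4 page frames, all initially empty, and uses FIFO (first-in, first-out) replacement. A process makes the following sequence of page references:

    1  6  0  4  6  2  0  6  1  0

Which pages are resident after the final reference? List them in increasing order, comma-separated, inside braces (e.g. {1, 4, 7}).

{0, 1, 2, 4}

1 -> fault, frames (1)
6 -> fault, frames (1 6)
0 -> fault, frames (1 6 0)
4 -> fault, frames (1 6 0 4)
6 -> hit
2 -> fault, evict 1, frames (6 0 4 2)
0 -> hit
6 -> hit
1 -> fault, evict 6, frames (0 4 2 1)
0 -> hit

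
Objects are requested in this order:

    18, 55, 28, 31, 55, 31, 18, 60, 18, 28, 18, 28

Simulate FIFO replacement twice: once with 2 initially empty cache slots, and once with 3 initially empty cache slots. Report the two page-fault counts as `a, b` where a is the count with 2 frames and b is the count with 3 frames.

2 frames: F F F F F . F F . F F . → 9 faults.
3 frames: F F F F . . F F . F . . → 7 faults.
7 < 9: adding a frame reduced faults, as is typical.

9, 7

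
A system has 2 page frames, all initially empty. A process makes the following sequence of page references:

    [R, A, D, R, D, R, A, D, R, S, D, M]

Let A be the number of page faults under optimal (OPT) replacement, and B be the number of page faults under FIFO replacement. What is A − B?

-3

Under OPT: F F F . . . F . F F . F → 7 faults.
Under FIFO: F F F F . . F F F F F F → 10 faults.
A − B = 7 − 10 = -3.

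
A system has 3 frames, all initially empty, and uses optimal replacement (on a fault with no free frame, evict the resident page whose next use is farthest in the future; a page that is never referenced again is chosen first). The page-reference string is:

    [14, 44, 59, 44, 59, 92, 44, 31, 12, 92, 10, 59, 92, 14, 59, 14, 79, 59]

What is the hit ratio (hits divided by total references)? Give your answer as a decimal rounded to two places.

0.50

14: fault, frames (14)
44: fault, frames (14 44)
59: fault, frames (14 44 59)
44: hit
59: hit
92: fault, evict 14, frames (44 59 92)
44: hit
31: fault, evict 44, frames (59 92 31)
12: fault, evict 31, frames (59 92 12)
92: hit
10: fault, evict 12, frames (59 92 10)
59: hit
92: hit
14: fault, evict 10, frames (59 92 14)
59: hit
14: hit
79: fault, evict 14, frames (59 92 79)
59: hit
Hits: 9 of 18 references → 9/18 = 0.5000.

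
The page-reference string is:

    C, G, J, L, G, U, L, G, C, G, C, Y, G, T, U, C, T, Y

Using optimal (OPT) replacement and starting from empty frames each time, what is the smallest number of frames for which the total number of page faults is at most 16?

f=1: 18 faults
f=2: 12 faults
f=3: 9 faults
f=4: 7 faults
f=5: 7 faults
f=6: 7 faults
f=7: 7 faults
Smallest f with faults ≤ 16 is 2.

2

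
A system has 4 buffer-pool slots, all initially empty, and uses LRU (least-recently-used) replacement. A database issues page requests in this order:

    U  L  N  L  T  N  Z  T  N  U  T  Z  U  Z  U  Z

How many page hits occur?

10

U -> fault, frames (U)
L -> fault, frames (U L)
N -> fault, frames (U L N)
L -> hit
T -> fault, frames (U N L T)
N -> hit
Z -> fault, evict U, frames (L T N Z)
T -> hit
N -> hit
U -> fault, evict L, frames (Z T N U)
T -> hit
Z -> hit
U -> hit
Z -> hit
U -> hit
Z -> hit
Hits: 10.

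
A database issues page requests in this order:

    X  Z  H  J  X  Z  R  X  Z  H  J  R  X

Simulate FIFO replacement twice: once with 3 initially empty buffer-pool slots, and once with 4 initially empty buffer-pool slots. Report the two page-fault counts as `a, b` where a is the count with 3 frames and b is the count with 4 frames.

3 frames: F F F F F F F . . F F . F → 10 faults.
4 frames: F F F F . . F F F F F F F → 11 faults.
11 > 10: adding a frame increased faults — Belady's anomaly.

10, 11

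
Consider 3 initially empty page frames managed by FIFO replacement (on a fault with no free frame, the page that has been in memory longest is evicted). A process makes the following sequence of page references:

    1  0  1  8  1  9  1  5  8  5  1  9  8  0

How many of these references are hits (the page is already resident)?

1 -> miss, frames {1}
0 -> miss, frames {1,0}
1 -> hit
8 -> miss, frames {1,0,8}
1 -> hit
9 -> miss, evict 1, frames {0,8,9}
1 -> miss, evict 0, frames {8,9,1}
5 -> miss, evict 8, frames {9,1,5}
8 -> miss, evict 9, frames {1,5,8}
5 -> hit
1 -> hit
9 -> miss, evict 1, frames {5,8,9}
8 -> hit
0 -> miss, evict 5, frames {8,9,0}
Hits: 5.

5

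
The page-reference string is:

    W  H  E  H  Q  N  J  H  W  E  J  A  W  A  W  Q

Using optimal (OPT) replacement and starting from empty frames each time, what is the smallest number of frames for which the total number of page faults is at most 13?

f=1: 16 faults
f=2: 11 faults
f=3: 9 faults
f=4: 8 faults
f=5: 7 faults
f=6: 7 faults
f=7: 7 faults
Smallest f with faults ≤ 13 is 2.

2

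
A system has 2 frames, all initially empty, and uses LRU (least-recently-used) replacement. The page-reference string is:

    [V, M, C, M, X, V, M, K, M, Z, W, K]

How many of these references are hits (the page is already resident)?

2

V: fault, frames [V]
M: fault, frames [V, M]
C: fault, evict V, frames [M, C]
M: hit
X: fault, evict C, frames [M, X]
V: fault, evict M, frames [X, V]
M: fault, evict X, frames [V, M]
K: fault, evict V, frames [M, K]
M: hit
Z: fault, evict K, frames [M, Z]
W: fault, evict M, frames [Z, W]
K: fault, evict Z, frames [W, K]
Hits: 2.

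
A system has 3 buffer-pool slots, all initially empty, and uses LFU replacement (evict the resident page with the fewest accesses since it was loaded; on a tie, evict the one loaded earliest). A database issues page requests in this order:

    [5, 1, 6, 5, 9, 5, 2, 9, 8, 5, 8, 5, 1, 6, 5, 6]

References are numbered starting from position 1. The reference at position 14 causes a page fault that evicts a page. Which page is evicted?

pos 1: 5: miss, frames [5]
pos 2: 1: miss, frames [5, 1]
pos 3: 6: miss, frames [5, 1, 6]
pos 4: 5: hit
pos 5: 9: miss, evict 1, frames [5, 6, 9]
pos 6: 5: hit
pos 7: 2: miss, evict 6, frames [5, 9, 2]
pos 8: 9: hit
pos 9: 8: miss, evict 2, frames [5, 9, 8]
pos 10: 5: hit
pos 11: 8: hit
pos 12: 5: hit
pos 13: 1: miss, evict 9, frames [5, 8, 1]
pos 14: 6: miss, evict 1, frames [5, 8, 6]
At position 14, page 1 is evicted.

1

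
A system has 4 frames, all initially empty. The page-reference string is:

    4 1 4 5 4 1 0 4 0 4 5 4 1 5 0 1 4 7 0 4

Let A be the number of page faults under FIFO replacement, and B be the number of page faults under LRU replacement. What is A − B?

1

Under FIFO: F F . F . . F . . . . . . . . . . F . F → 6 faults.
Under LRU: F F . F . . F . . . . . . . . . . F . . → 5 faults.
A − B = 6 − 5 = 1.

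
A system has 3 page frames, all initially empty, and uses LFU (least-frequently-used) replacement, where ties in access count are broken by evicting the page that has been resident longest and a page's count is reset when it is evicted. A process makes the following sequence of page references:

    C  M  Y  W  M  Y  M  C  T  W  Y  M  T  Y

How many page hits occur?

6

C -> fault, frames [C]
M -> fault, frames [C, M]
Y -> fault, frames [C, M, Y]
W -> fault, evict C, frames [M, Y, W]
M -> hit
Y -> hit
M -> hit
C -> fault, evict W, frames [M, Y, C]
T -> fault, evict C, frames [M, Y, T]
W -> fault, evict T, frames [M, Y, W]
Y -> hit
M -> hit
T -> fault, evict W, frames [M, Y, T]
Y -> hit
Hits: 6.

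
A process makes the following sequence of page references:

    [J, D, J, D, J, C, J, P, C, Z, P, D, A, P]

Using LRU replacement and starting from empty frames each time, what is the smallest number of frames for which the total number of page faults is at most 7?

f=1: 14 faults
f=2: 10 faults
f=3: 7 faults
f=4: 7 faults
f=5: 6 faults
f=6: 6 faults
Smallest f with faults ≤ 7 is 3.

3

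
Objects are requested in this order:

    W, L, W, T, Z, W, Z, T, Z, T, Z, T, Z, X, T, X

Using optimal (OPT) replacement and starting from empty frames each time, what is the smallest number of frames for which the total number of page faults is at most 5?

3

f=1: 16 faults
f=2: 6 faults
f=3: 5 faults
f=4: 5 faults
f=5: 5 faults
Smallest f with faults ≤ 5 is 3.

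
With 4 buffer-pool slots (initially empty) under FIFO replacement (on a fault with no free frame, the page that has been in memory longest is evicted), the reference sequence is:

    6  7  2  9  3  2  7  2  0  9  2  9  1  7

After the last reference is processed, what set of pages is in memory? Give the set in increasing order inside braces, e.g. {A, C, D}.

{0, 1, 3, 7}

6 → miss, frames {6}
7 → miss, frames {6,7}
2 → miss, frames {6,7,2}
9 → miss, frames {6,7,2,9}
3 → miss, evict 6, frames {7,2,9,3}
2 → hit
7 → hit
2 → hit
0 → miss, evict 7, frames {2,9,3,0}
9 → hit
2 → hit
9 → hit
1 → miss, evict 2, frames {9,3,0,1}
7 → miss, evict 9, frames {3,0,1,7}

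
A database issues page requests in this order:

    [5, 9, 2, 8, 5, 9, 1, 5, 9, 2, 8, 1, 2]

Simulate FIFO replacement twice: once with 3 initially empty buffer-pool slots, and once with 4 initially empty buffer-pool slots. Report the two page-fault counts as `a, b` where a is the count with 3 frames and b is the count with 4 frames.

3 frames: F F F F F F F . . F F . . → 9 faults.
4 frames: F F F F . . F F F F F F . → 10 faults.
10 > 9: adding a frame increased faults — Belady's anomaly.

9, 10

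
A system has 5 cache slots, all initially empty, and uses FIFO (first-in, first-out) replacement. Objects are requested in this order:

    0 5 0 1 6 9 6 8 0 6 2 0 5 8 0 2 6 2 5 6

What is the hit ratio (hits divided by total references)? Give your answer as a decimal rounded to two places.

0.50

0: miss, frames (0)
5: miss, frames (0 5)
0: hit
1: miss, frames (0 5 1)
6: miss, frames (0 5 1 6)
9: miss, frames (0 5 1 6 9)
6: hit
8: miss, evict 0, frames (5 1 6 9 8)
0: miss, evict 5, frames (1 6 9 8 0)
6: hit
2: miss, evict 1, frames (6 9 8 0 2)
0: hit
5: miss, evict 6, frames (9 8 0 2 5)
8: hit
0: hit
2: hit
6: miss, evict 9, frames (8 0 2 5 6)
2: hit
5: hit
6: hit
Hits: 10 of 20 references → 10/20 = 0.5000.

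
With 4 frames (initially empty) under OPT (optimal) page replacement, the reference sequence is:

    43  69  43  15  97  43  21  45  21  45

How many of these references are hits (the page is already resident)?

43 → miss, frames [43]
69 → miss, frames [43, 69]
43 → hit
15 → miss, frames [43, 69, 15]
97 → miss, frames [43, 69, 15, 97]
43 → hit
21 → miss, evict 97, frames [43, 69, 15, 21]
45 → miss, evict 15, frames [43, 69, 21, 45]
21 → hit
45 → hit
Hits: 4.

4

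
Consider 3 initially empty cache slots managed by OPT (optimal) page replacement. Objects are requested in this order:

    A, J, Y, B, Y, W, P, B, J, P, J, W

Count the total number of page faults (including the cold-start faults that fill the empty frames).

A: miss, frames {A}
J: miss, frames {A,J}
Y: miss, frames {A,J,Y}
B: miss, evict A, frames {J,Y,B}
Y: hit
W: miss, evict Y, frames {J,B,W}
P: miss, evict W, frames {J,B,P}
B: hit
J: hit
P: hit
J: hit
W: miss, evict P, frames {J,B,W}
Page faults: 7.

7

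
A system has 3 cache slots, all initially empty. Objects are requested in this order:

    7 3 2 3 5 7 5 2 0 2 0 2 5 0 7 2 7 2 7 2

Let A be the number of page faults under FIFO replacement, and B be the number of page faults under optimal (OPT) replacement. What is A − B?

3

Under FIFO: F F F . F F . . F F . . F . F . . . . . → 9 faults.
Under OPT: F F F . F . . . F . . . . . F . . . . . → 6 faults.
A − B = 9 − 6 = 3.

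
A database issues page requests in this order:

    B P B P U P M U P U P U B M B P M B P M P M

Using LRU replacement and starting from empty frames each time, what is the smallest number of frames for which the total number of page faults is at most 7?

3

f=1: 22 faults
f=2: 13 faults
f=3: 7 faults
f=4: 4 faults
Smallest f with faults ≤ 7 is 3.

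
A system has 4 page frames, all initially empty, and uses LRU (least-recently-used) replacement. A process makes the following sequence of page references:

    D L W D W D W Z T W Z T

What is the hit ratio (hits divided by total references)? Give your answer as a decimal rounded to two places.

0.58

D → fault, frames {D}
L → fault, frames {D,L}
W → fault, frames {D,L,W}
D → hit
W → hit
D → hit
W → hit
Z → fault, frames {L,D,W,Z}
T → fault, evict L, frames {D,W,Z,T}
W → hit
Z → hit
T → hit
Hits: 7 of 12 references → 7/12 = 0.5833.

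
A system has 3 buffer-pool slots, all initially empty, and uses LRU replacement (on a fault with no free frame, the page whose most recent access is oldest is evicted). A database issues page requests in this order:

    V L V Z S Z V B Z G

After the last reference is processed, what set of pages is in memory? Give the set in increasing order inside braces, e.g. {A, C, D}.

V: fault, frames [V]
L: fault, frames [V, L]
V: hit
Z: fault, frames [L, V, Z]
S: fault, evict L, frames [V, Z, S]
Z: hit
V: hit
B: fault, evict S, frames [Z, V, B]
Z: hit
G: fault, evict V, frames [B, Z, G]

{B, G, Z}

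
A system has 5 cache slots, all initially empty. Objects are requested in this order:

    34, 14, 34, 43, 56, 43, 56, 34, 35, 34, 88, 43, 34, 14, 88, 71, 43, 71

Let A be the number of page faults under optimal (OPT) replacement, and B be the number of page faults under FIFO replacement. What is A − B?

Under OPT: F F . F F . . . F . F . . . . F . . → 7 faults.
Under FIFO: F F . F F . . . F . F . F F . F F . → 10 faults.
A − B = 7 − 10 = -3.

-3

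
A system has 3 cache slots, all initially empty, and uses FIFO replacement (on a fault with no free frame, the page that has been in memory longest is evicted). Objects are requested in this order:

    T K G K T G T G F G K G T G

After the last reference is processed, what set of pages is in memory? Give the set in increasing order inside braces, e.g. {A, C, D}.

T -> fault, frames {T}
K -> fault, frames {T,K}
G -> fault, frames {T,K,G}
K -> hit
T -> hit
G -> hit
T -> hit
G -> hit
F -> fault, evict T, frames {K,G,F}
G -> hit
K -> hit
G -> hit
T -> fault, evict K, frames {G,F,T}
G -> hit

{F, G, T}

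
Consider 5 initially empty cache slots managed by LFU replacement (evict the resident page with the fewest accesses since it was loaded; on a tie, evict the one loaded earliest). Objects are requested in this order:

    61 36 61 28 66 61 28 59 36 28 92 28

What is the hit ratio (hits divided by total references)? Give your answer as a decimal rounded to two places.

0.50

61 → fault, frames [61]
36 → fault, frames [61, 36]
61 → hit
28 → fault, frames [61, 36, 28]
66 → fault, frames [61, 36, 28, 66]
61 → hit
28 → hit
59 → fault, frames [61, 36, 28, 66, 59]
36 → hit
28 → hit
92 → fault, evict 66, frames [61, 36, 28, 59, 92]
28 → hit
Hits: 6 of 12 references → 6/12 = 0.5000.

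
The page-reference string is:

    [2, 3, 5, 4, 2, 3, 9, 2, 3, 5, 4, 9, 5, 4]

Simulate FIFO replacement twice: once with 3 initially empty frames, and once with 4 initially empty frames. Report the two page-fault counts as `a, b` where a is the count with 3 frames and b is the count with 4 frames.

3 frames: F F F F F F F . . F F . . . → 9 faults.
4 frames: F F F F . . F F F F F F . . → 10 faults.
10 > 9: adding a frame increased faults — Belady's anomaly.

9, 10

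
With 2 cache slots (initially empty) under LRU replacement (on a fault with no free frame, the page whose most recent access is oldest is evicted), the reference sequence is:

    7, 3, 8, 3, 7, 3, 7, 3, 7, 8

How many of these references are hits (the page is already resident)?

7: miss, frames {7}
3: miss, frames {7,3}
8: miss, evict 7, frames {3,8}
3: hit
7: miss, evict 8, frames {3,7}
3: hit
7: hit
3: hit
7: hit
8: miss, evict 3, frames {7,8}
Hits: 5.

5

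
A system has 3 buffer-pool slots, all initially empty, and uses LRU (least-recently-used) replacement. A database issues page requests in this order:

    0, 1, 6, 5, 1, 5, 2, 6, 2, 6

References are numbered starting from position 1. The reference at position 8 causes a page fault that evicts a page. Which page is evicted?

1

pos 1: 0 → fault, frames {0}
pos 2: 1 → fault, frames {0,1}
pos 3: 6 → fault, frames {0,1,6}
pos 4: 5 → fault, evict 0, frames {1,6,5}
pos 5: 1 → hit
pos 6: 5 → hit
pos 7: 2 → fault, evict 6, frames {1,5,2}
pos 8: 6 → fault, evict 1, frames {5,2,6}
At position 8, page 1 is evicted.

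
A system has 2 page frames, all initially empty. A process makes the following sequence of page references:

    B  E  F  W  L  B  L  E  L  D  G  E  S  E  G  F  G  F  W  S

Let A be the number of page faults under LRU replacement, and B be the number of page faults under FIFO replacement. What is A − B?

-1

Under LRU: F F F F F F . F . F F F F . F F . . F F → 15 faults.
Under FIFO: F F F F F F . F F F F F F . F F . . F F → 16 faults.
A − B = 15 − 16 = -1.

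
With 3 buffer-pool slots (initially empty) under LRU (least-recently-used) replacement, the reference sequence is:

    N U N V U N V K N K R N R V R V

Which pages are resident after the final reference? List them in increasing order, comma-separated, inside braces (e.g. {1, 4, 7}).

N -> miss, frames [N]
U -> miss, frames [N, U]
N -> hit
V -> miss, frames [U, N, V]
U -> hit
N -> hit
V -> hit
K -> miss, evict U, frames [N, V, K]
N -> hit
K -> hit
R -> miss, evict V, frames [N, K, R]
N -> hit
R -> hit
V -> miss, evict K, frames [N, R, V]
R -> hit
V -> hit

{N, R, V}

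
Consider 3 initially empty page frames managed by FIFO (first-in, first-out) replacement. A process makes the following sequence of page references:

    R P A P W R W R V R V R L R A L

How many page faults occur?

8

R: miss, frames [R]
P: miss, frames [R, P]
A: miss, frames [R, P, A]
P: hit
W: miss, evict R, frames [P, A, W]
R: miss, evict P, frames [A, W, R]
W: hit
R: hit
V: miss, evict A, frames [W, R, V]
R: hit
V: hit
R: hit
L: miss, evict W, frames [R, V, L]
R: hit
A: miss, evict R, frames [V, L, A]
L: hit
Page faults: 8.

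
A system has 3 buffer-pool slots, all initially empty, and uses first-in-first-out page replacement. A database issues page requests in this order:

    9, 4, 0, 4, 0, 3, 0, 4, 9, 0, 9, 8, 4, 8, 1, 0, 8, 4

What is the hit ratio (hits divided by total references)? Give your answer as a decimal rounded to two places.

0.39

9 -> fault, frames {9}
4 -> fault, frames {9,4}
0 -> fault, frames {9,4,0}
4 -> hit
0 -> hit
3 -> fault, evict 9, frames {4,0,3}
0 -> hit
4 -> hit
9 -> fault, evict 4, frames {0,3,9}
0 -> hit
9 -> hit
8 -> fault, evict 0, frames {3,9,8}
4 -> fault, evict 3, frames {9,8,4}
8 -> hit
1 -> fault, evict 9, frames {8,4,1}
0 -> fault, evict 8, frames {4,1,0}
8 -> fault, evict 4, frames {1,0,8}
4 -> fault, evict 1, frames {0,8,4}
Hits: 7 of 18 references → 7/18 = 0.3889.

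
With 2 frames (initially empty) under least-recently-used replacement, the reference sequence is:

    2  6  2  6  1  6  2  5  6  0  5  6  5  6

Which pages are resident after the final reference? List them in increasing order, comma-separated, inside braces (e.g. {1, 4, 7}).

2 -> fault, frames [2]
6 -> fault, frames [2, 6]
2 -> hit
6 -> hit
1 -> fault, evict 2, frames [6, 1]
6 -> hit
2 -> fault, evict 1, frames [6, 2]
5 -> fault, evict 6, frames [2, 5]
6 -> fault, evict 2, frames [5, 6]
0 -> fault, evict 5, frames [6, 0]
5 -> fault, evict 6, frames [0, 5]
6 -> fault, evict 0, frames [5, 6]
5 -> hit
6 -> hit

{5, 6}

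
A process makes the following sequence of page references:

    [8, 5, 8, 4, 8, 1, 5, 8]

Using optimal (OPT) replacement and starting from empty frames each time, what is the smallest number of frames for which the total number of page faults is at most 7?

2

f=1: 8 faults
f=2: 5 faults
f=3: 4 faults
f=4: 4 faults
Smallest f with faults ≤ 7 is 2.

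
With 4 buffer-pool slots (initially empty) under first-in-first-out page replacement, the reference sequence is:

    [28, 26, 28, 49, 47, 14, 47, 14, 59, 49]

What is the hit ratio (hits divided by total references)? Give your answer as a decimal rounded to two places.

28 → fault, frames {28}
26 → fault, frames {28,26}
28 → hit
49 → fault, frames {28,26,49}
47 → fault, frames {28,26,49,47}
14 → fault, evict 28, frames {26,49,47,14}
47 → hit
14 → hit
59 → fault, evict 26, frames {49,47,14,59}
49 → hit
Hits: 4 of 10 references → 4/10 = 0.4000.

0.40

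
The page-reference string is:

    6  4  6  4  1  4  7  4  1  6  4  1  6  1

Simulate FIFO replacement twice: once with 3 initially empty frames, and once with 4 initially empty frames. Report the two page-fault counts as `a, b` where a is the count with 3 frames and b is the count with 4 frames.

7, 4

3 frames: F F . . F . F . . F F F . . → 7 faults.
4 frames: F F . . F . F . . . . . . . → 4 faults.
4 < 7: adding a frame reduced faults, as is typical.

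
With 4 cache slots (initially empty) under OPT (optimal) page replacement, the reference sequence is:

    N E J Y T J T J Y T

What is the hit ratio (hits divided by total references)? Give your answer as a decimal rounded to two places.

N -> miss, frames [N]
E -> miss, frames [N, E]
J -> miss, frames [N, E, J]
Y -> miss, frames [N, E, J, Y]
T -> miss, evict E, frames [N, J, Y, T]
J -> hit
T -> hit
J -> hit
Y -> hit
T -> hit
Hits: 5 of 10 references → 5/10 = 0.5000.

0.50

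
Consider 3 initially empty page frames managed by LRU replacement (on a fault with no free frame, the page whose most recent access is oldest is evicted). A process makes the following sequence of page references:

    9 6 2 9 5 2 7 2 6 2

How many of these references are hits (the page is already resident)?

9 -> miss, frames {9}
6 -> miss, frames {9,6}
2 -> miss, frames {9,6,2}
9 -> hit
5 -> miss, evict 6, frames {2,9,5}
2 -> hit
7 -> miss, evict 9, frames {5,2,7}
2 -> hit
6 -> miss, evict 5, frames {7,2,6}
2 -> hit
Hits: 4.

4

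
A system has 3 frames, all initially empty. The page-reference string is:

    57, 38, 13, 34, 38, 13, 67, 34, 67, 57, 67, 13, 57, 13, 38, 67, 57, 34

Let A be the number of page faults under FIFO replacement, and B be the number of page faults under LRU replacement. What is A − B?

Under FIFO: F F F F . . F . . F . F . . F F F F → 11 faults.
Under LRU: F F F F . . F F . F . F . . F F F F → 12 faults.
A − B = 11 − 12 = -1.

-1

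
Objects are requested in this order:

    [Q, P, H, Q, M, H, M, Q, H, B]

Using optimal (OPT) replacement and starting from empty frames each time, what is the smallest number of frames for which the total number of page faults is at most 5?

3

f=1: 10 faults
f=2: 6 faults
f=3: 5 faults
f=4: 5 faults
f=5: 5 faults
Smallest f with faults ≤ 5 is 3.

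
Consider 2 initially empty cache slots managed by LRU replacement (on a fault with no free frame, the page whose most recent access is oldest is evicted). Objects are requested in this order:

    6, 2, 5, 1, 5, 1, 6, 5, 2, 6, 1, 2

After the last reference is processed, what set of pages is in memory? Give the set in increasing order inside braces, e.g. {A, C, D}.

6: fault, frames (6)
2: fault, frames (6 2)
5: fault, evict 6, frames (2 5)
1: fault, evict 2, frames (5 1)
5: hit
1: hit
6: fault, evict 5, frames (1 6)
5: fault, evict 1, frames (6 5)
2: fault, evict 6, frames (5 2)
6: fault, evict 5, frames (2 6)
1: fault, evict 2, frames (6 1)
2: fault, evict 6, frames (1 2)

{1, 2}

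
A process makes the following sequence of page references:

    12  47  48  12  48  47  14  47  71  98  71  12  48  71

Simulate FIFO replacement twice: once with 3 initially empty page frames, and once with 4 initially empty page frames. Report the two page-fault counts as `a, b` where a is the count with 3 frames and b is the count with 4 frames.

9, 8

3 frames: F F F . . . F . F F . F F F → 9 faults.
4 frames: F F F . . . F . F F . F F . → 8 faults.
8 < 9: adding a frame reduced faults, as is typical.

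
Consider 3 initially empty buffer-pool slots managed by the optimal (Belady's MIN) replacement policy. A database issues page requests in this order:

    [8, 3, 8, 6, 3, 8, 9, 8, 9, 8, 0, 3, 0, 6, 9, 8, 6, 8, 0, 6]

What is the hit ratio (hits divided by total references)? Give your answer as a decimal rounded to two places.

0.65

8 -> fault, frames {8}
3 -> fault, frames {8,3}
8 -> hit
6 -> fault, frames {8,3,6}
3 -> hit
8 -> hit
9 -> fault, evict 6, frames {8,3,9}
8 -> hit
9 -> hit
8 -> hit
0 -> fault, evict 8, frames {3,9,0}
3 -> hit
0 -> hit
6 -> fault, evict 3, frames {9,0,6}
9 -> hit
8 -> fault, evict 9, frames {0,6,8}
6 -> hit
8 -> hit
0 -> hit
6 -> hit
Hits: 13 of 20 references → 13/20 = 0.6500.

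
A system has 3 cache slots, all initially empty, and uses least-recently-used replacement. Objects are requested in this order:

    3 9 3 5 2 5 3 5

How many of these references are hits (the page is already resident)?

4

3: miss, frames {3}
9: miss, frames {3,9}
3: hit
5: miss, frames {9,3,5}
2: miss, evict 9, frames {3,5,2}
5: hit
3: hit
5: hit
Hits: 4.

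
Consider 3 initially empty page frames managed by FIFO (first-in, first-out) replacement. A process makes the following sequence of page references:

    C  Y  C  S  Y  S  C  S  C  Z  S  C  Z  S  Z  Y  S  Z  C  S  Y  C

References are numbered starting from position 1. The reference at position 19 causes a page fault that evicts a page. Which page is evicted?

pos 1: C → fault, frames [C]
pos 2: Y → fault, frames [C, Y]
pos 3: C → hit
pos 4: S → fault, frames [C, Y, S]
pos 5: Y → hit
pos 6: S → hit
pos 7: C → hit
pos 8: S → hit
pos 9: C → hit
pos 10: Z → fault, evict C, frames [Y, S, Z]
pos 11: S → hit
pos 12: C → fault, evict Y, frames [S, Z, C]
pos 13: Z → hit
pos 14: S → hit
pos 15: Z → hit
pos 16: Y → fault, evict S, frames [Z, C, Y]
pos 17: S → fault, evict Z, frames [C, Y, S]
pos 18: Z → fault, evict C, frames [Y, S, Z]
pos 19: C → fault, evict Y, frames [S, Z, C]
At position 19, page Y is evicted.

Y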